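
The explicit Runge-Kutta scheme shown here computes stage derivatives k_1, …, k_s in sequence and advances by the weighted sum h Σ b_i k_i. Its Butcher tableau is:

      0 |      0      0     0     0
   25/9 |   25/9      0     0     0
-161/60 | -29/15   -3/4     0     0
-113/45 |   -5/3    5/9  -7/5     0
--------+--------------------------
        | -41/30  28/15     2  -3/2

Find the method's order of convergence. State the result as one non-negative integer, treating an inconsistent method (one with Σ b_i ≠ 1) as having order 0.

b = (-41/30, 28/15, 2, -3/2)
c = (0, 25/9, -161/60, -113/45)
Ac = (0, 0, -25/12, 42929/8100)
Σ b_i: (-41/30)·1 + 28/15·1 + 2·1 + (-3/2)·1 = 1 ✓
b·c: 28/15·25/9 + 2·(-161/60) + (-3/2)·(-113/45) = 484/135 ≠ 1/2 ⇒ order 1.

1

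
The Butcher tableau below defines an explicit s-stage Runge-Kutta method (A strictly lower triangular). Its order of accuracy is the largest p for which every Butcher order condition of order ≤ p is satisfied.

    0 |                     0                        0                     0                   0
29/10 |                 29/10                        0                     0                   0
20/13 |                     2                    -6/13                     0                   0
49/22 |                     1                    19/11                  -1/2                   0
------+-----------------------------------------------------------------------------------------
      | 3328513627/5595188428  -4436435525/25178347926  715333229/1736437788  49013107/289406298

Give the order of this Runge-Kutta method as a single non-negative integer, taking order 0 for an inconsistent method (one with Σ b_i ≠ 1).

b = (3328513627/5595188428, -4436435525/25178347926, 715333229/1736437788, 49013107/289406298)
c = (0, 29/10, 20/13, 49/22)
Ac = (0, 0, -87/65, 6063/1430)
Σ b_i: 3328513627/5595188428·1 + (-4436435525/25178347926)·1 + 715333229/1736437788·1 + 49013107/289406298·1 = 1 ✓
b·c: (-4436435525/25178347926)·29/10 + 715333229/1736437788·20/13 + 49013107/289406298·49/22 = 1/2 ✓
b·c²: (-4436435525/25178347926)·841/100 + 715333229/1736437788·400/169 + 49013107/289406298·2401/484 = 1/3 ✓
b·Ac: 715333229/1736437788·(-87/65) + 49013107/289406298·6063/1430 = 1/6 ✓
b·c³: (-4436435525/25178347926)·24389/1000 + 715333229/1736437788·8000/2197 + 49013107/289406298·117649/10648 = -766511800423/827702012280 ≠ 1/4 ⇒ order 3.
b·(c∘Ac): 715333229/1736437788·(-348/169) + 49013107/289406298·297087/31460 = 4346954273/5788125960 ≠ 1/8
b·Ac²: 715333229/1736437788·(-2523/650) + 49013107/289406298·2480451/185900 = 24857685421/37622818740 ≠ 1/12
b·A²c: 49013107/289406298·87/130 = 109336931/964687660 ≠ 1/24

3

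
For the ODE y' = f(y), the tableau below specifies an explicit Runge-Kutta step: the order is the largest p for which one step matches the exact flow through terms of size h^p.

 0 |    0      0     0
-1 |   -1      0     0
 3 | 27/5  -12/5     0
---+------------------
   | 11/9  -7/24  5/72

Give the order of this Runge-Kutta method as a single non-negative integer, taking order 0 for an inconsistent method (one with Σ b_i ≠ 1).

b = (11/9, -7/24, 5/72)
c = (0, -1, 3)
Ac = (0, 0, 12/5)
Σ b_i: 11/9·1 + (-7/24)·1 + 5/72·1 = 1 ✓
b·c: (-7/24)·(-1) + 5/72·3 = 1/2 ✓
b·c²: (-7/24)·1 + 5/72·9 = 1/3 ✓
b·Ac: 5/72·12/5 = 1/6 ✓; 3 stages ⇒ order 3.

3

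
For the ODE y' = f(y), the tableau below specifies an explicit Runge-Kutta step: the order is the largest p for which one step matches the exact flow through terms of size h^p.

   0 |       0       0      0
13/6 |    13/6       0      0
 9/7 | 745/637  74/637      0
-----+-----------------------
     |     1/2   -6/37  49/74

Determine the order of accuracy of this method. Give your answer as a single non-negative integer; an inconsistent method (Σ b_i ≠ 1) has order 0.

3

b = (1/2, -6/37, 49/74)
c = (0, 13/6, 9/7)
Ac = (0, 0, 37/147)
Σ b_i: 1/2·1 + (-6/37)·1 + 49/74·1 = 1 ✓
b·c: (-6/37)·13/6 + 49/74·9/7 = 1/2 ✓
b·c²: (-6/37)·169/36 + 49/74·81/49 = 1/3 ✓
b·Ac: 49/74·37/147 = 1/6 ✓; 3 stages ⇒ order 3.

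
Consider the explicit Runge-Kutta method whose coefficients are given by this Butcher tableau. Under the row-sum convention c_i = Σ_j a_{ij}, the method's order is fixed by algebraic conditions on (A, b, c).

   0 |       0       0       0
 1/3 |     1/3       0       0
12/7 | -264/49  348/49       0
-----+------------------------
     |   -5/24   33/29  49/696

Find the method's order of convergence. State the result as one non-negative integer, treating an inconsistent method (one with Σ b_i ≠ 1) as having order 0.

b = (-5/24, 33/29, 49/696)
c = (0, 1/3, 12/7)
Ac = (0, 0, 116/49)
Σ b_i: (-5/24)·1 + 33/29·1 + 49/696·1 = 1 ✓
b·c: 33/29·1/3 + 49/696·12/7 = 1/2 ✓
b·c²: 33/29·1/9 + 49/696·144/49 = 1/3 ✓
b·Ac: 49/696·116/49 = 1/6 ✓; 3 stages ⇒ order 3.

3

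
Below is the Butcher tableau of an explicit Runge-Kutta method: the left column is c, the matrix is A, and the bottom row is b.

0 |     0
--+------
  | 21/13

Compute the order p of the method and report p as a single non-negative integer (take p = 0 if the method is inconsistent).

0

b = (21/13)
c = (0)
Σ b_i: 21/13·1 = 21/13 ≠ 1 ⇒ order 0.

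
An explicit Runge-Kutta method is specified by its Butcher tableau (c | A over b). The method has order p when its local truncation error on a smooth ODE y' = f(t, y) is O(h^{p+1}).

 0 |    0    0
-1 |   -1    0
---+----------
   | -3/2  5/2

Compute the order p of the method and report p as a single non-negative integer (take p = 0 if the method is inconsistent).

1

b = (-3/2, 5/2)
c = (0, -1)
Σ b_i: (-3/2)·1 + 5/2·1 = 1 ✓
b·c: 5/2·(-1) = -5/2 ≠ 1/2 ⇒ order 1.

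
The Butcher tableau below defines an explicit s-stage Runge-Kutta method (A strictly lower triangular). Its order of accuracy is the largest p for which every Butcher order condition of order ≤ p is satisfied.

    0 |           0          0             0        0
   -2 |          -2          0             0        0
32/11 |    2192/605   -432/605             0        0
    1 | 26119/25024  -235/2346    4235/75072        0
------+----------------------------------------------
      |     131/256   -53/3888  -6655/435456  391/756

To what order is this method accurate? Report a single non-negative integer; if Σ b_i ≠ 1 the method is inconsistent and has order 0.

4

b = (131/256, -53/3888, -6655/435456, 391/756)
c = (0, -2, 32/11, 1)
Ac = (0, 0, 864/605, 285/782)
Σ b_i: 131/256·1 + (-53/3888)·1 + (-6655/435456)·1 + 391/756·1 = 1 ✓
b·c: (-53/3888)·(-2) + (-6655/435456)·32/11 + 391/756·1 = 1/2 ✓
b·c²: (-53/3888)·4 + (-6655/435456)·1024/121 + 391/756·1 = 1/3 ✓
b·Ac: (-6655/435456)·864/605 + 391/756·285/782 = 1/6 ✓
b·c³: (-53/3888)·(-8) + (-6655/435456)·32768/1331 + 391/756·1 = 1/4 ✓
b·(c∘Ac): (-6655/435456)·27648/6655 + 391/756·285/782 = 1/8 ✓
b·Ac²: (-6655/435456)·(-1728/605) + 391/756·30/391 = 1/12 ✓
b·A²c: 391/756·63/782 = 1/24 ✓; 4 stages ⇒ order 4.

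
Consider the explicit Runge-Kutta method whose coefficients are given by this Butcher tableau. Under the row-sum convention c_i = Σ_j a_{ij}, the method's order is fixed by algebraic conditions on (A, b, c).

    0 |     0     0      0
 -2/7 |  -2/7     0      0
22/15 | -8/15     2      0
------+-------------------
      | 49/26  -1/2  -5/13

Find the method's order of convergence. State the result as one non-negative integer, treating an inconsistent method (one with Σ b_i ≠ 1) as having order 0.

1

b = (49/26, -1/2, -5/13)
c = (0, -2/7, 22/15)
Ac = (0, 0, -4/7)
Σ b_i: 49/26·1 + (-1/2)·1 + (-5/13)·1 = 1 ✓
b·c: (-1/2)·(-2/7) + (-5/13)·22/15 = -115/273 ≠ 1/2 ⇒ order 1.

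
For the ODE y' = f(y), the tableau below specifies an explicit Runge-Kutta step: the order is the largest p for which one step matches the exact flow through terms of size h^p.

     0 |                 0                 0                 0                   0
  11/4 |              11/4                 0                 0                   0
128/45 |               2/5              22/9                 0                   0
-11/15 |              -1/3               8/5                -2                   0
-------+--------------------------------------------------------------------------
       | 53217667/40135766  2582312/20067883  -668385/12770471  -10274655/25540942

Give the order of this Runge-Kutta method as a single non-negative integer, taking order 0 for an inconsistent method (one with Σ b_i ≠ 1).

b = (53217667/40135766, 2582312/20067883, -668385/12770471, -10274655/25540942)
c = (0, 11/4, 128/45, -11/15)
Ac = (0, 0, 121/18, -58/45)
Σ b_i: 53217667/40135766·1 + 2582312/20067883·1 + (-668385/12770471)·1 + (-10274655/25540942)·1 = 1 ✓
b·c: 2582312/20067883·11/4 + (-668385/12770471)·128/45 + (-10274655/25540942)·(-11/15) = 1/2 ✓
b·c²: 2582312/20067883·121/16 + (-668385/12770471)·16384/2025 + (-10274655/25540942)·121/225 = 1/3 ✓
b·Ac: (-668385/12770471)·121/18 + (-10274655/25540942)·(-58/45) = 1/6 ✓
b·c³: 2582312/20067883·1331/64 + (-668385/12770471)·2097152/91125 + (-10274655/25540942)·(-1331/3375) = 16060428179/9851506200 ≠ 1/4 ⇒ order 3.
b·(c∘Ac): (-668385/12770471)·7744/405 + (-10274655/25540942)·638/675 = -113373689/82095885 ≠ 1/8
b·Ac²: (-668385/12770471)·1331/72 + (-10274655/25540942)·(-16531/4050) = 9302403049/13792108680 ≠ 1/12
b·A²c: (-10274655/25540942)·(-121/9) = 414411085/76622826 ≠ 1/24

3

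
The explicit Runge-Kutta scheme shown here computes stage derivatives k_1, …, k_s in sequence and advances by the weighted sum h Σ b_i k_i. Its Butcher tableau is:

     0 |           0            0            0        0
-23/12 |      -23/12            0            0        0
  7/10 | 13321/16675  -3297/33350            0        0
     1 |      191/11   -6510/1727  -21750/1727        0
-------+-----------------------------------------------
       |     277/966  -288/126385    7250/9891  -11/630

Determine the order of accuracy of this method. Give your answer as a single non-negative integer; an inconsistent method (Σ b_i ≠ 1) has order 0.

b = (277/966, -288/126385, 7250/9891, -11/630)
c = (0, -23/12, 7/10, 1)
Ac = (0, 0, 1099/5800, -35/22)
Σ b_i: 277/966·1 + (-288/126385)·1 + 7250/9891·1 + (-11/630)·1 = 1 ✓
b·c: (-288/126385)·(-23/12) + 7250/9891·7/10 + (-11/630)·1 = 1/2 ✓
b·c²: (-288/126385)·529/144 + 7250/9891·49/100 + (-11/630)·1 = 1/3 ✓
b·Ac: 7250/9891·1099/5800 + (-11/630)·(-35/22) = 1/6 ✓
b·c³: (-288/126385)·(-12167/1728) + 7250/9891·343/1000 + (-11/630)·1 = 1/4 ✓
b·(c∘Ac): 7250/9891·7693/58000 + (-11/630)·(-35/22) = 1/8 ✓
b·Ac²: 7250/9891·(-25277/69600) + (-11/630)·(-5285/264) = 1/12 ✓
b·A²c: (-11/630)·(-105/44) = 1/24 ✓; 4 stages ⇒ order 4.

4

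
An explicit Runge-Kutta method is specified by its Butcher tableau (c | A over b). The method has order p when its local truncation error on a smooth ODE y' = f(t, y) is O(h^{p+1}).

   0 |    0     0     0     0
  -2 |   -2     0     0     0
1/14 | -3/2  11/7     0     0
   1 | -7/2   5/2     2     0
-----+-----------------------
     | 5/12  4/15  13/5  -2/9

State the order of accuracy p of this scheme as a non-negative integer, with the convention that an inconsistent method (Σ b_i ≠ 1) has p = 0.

0

b = (5/12, 4/15, 13/5, -2/9)
c = (0, -2, 1/14, 1)
Ac = (0, 0, -22/7, -34/7)
Σ b_i: 5/12·1 + 4/15·1 + 13/5·1 + (-2/9)·1 = 551/180 ≠ 1 ⇒ order 0.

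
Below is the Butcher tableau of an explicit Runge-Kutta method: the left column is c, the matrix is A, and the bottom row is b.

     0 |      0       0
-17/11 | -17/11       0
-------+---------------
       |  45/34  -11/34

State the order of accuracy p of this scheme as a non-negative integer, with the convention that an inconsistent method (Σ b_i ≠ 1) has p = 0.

2

b = (45/34, -11/34)
c = (0, -17/11)
Σ b_i: 45/34·1 + (-11/34)·1 = 1 ✓
b·c: (-11/34)·(-17/11) = 1/2 ✓; 2 stages ⇒ order 2.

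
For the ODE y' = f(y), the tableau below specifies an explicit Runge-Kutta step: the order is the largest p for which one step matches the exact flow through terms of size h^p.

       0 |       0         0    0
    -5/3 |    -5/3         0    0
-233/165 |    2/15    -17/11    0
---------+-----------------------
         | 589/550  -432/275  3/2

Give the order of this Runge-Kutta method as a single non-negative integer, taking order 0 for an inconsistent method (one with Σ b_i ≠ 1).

b = (589/550, -432/275, 3/2)
c = (0, -5/3, -233/165)
Ac = (0, 0, 85/33)
Σ b_i: 589/550·1 + (-432/275)·1 + 3/2·1 = 1 ✓
b·c: (-432/275)·(-5/3) + 3/2·(-233/165) = 1/2 ✓
b·c²: (-432/275)·25/9 + 3/2·54289/27225 = -24911/18150 ≠ 1/3 ⇒ order 2.
b·Ac: 3/2·85/33 = 85/22 ≠ 1/6

2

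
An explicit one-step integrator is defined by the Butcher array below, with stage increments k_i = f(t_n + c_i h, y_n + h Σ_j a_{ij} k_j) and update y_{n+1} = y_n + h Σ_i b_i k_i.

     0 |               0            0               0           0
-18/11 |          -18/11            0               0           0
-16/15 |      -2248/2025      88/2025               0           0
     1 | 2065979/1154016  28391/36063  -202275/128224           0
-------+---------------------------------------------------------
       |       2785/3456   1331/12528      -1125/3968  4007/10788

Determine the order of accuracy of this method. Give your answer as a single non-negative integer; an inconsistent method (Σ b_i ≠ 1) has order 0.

b = (2785/3456, 1331/12528, -1125/3968, 4007/10788)
c = (0, -18/11, -16/15, 1)
Ac = (0, 0, -16/225, 3161/8014)
Σ b_i: 2785/3456·1 + 1331/12528·1 + (-1125/3968)·1 + 4007/10788·1 = 1 ✓
b·c: 1331/12528·(-18/11) + (-1125/3968)·(-16/15) + 4007/10788·1 = 1/2 ✓
b·c²: 1331/12528·324/121 + (-1125/3968)·256/225 + 4007/10788·1 = 1/3 ✓
b·Ac: (-1125/3968)·(-16/225) + 4007/10788·3161/8014 = 1/6 ✓
b·c³: 1331/12528·(-5832/1331) + (-1125/3968)·(-4096/3375) + 4007/10788·1 = 1/4 ✓
b·(c∘Ac): (-1125/3968)·256/3375 + 4007/10788·3161/8014 = 1/8 ✓
b·Ac²: (-1125/3968)·32/275 + 4007/10788·13804/44077 = 1/12 ✓
b·A²c: 4007/10788·899/8014 = 1/24 ✓; 4 stages ⇒ order 4.

4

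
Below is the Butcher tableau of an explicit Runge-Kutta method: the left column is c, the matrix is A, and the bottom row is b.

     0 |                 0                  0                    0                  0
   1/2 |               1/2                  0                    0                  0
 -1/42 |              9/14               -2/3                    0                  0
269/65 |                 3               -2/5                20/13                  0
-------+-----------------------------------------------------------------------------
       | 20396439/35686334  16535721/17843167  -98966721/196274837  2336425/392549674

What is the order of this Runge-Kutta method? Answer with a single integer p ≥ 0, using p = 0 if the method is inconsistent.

3

b = (20396439/35686334, 16535721/17843167, -98966721/196274837, 2336425/392549674)
c = (0, 1/2, -1/42, 269/65)
Ac = (0, 0, -1/3, -323/1365)
Σ b_i: 20396439/35686334·1 + 16535721/17843167·1 + (-98966721/196274837)·1 + 2336425/392549674·1 = 1 ✓
b·c: 16535721/17843167·1/2 + (-98966721/196274837)·(-1/42) + 2336425/392549674·269/65 = 1/2 ✓
b·c²: 16535721/17843167·1/4 + (-98966721/196274837)·1/1764 + 2336425/392549674·72361/4225 = 1/3 ✓
b·Ac: (-98966721/196274837)·(-1/3) + 2336425/392549674·(-323/1365) = 1/6 ✓
b·c³: 16535721/17843167·1/8 + (-98966721/196274837)·(-1/74088) + 2336425/392549674·19465109/274625 = 78578978251/146135537730 ≠ 1/4 ⇒ order 3.
b·(c∘Ac): (-98966721/196274837)·1/126 + 2336425/392549674·(-86887/88725) = -526217/53529501 ≠ 1/8
b·Ac²: (-98966721/196274837)·(-1/6) + 2336425/392549674·(-5683/57330) = 375220007/4496478084 ≠ 1/12
b·A²c: 2336425/392549674·(-20/39) = -1797250/588824511 ≠ 1/24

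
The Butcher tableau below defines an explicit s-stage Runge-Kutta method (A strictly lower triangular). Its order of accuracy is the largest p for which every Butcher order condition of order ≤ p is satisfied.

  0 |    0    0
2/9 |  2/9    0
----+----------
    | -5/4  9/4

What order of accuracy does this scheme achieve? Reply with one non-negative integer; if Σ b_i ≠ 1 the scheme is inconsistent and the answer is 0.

2

b = (-5/4, 9/4)
c = (0, 2/9)
Σ b_i: (-5/4)·1 + 9/4·1 = 1 ✓
b·c: 9/4·2/9 = 1/2 ✓; 2 stages ⇒ order 2.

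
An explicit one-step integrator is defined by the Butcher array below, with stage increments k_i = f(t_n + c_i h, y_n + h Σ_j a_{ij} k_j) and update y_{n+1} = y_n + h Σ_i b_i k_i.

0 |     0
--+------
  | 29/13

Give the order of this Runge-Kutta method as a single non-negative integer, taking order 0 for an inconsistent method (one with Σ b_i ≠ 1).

0

b = (29/13)
c = (0)
Σ b_i: 29/13·1 = 29/13 ≠ 1 ⇒ order 0.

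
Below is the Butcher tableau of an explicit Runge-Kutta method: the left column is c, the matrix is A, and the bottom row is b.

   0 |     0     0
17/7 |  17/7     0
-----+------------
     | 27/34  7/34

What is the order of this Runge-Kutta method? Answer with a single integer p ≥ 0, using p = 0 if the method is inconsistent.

b = (27/34, 7/34)
c = (0, 17/7)
Σ b_i: 27/34·1 + 7/34·1 = 1 ✓
b·c: 7/34·17/7 = 1/2 ✓; 2 stages ⇒ order 2.

2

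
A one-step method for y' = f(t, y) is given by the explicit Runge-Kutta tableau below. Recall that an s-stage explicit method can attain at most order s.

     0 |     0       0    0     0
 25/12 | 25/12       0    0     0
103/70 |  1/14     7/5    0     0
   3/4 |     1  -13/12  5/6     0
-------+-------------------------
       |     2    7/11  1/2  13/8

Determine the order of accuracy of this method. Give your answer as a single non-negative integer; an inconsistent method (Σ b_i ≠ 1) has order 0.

0

b = (2, 7/11, 1/2, 13/8)
c = (0, 25/12, 103/70, 3/4)
Ac = (0, 0, 35/12, -1039/1008)
Σ b_i: 2·1 + 7/11·1 + 1/2·1 + 13/8·1 = 419/88 ≠ 1 ⇒ order 0.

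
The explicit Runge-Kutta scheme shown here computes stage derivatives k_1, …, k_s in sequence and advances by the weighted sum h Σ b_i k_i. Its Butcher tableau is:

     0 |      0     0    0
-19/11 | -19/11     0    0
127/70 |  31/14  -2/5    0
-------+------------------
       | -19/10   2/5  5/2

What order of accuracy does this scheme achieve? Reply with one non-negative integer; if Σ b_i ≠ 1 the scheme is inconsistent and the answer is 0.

b = (-19/10, 2/5, 5/2)
c = (0, -19/11, 127/70)
Ac = (0, 0, 38/55)
Σ b_i: (-19/10)·1 + 2/5·1 + 5/2·1 = 1 ✓
b·c: 2/5·(-19/11) + 5/2·127/70 = 5921/1540 ≠ 1/2 ⇒ order 1.

1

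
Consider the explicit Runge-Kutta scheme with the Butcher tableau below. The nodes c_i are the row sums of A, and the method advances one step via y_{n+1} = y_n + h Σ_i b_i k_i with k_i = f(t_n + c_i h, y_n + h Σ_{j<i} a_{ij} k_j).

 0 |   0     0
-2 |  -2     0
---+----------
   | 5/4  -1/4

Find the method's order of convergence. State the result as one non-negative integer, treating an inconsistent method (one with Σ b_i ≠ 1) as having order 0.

b = (5/4, -1/4)
c = (0, -2)
Σ b_i: 5/4·1 + (-1/4)·1 = 1 ✓
b·c: (-1/4)·(-2) = 1/2 ✓; 2 stages ⇒ order 2.

2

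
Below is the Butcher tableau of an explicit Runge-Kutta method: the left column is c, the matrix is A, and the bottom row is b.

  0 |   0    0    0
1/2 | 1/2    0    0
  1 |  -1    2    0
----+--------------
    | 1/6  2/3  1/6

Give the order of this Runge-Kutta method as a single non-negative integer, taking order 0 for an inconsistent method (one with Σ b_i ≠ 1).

3

b = (1/6, 2/3, 1/6)
c = (0, 1/2, 1)
Ac = (0, 0, 1)
Σ b_i: 1/6·1 + 2/3·1 + 1/6·1 = 1 ✓
b·c: 2/3·1/2 + 1/6·1 = 1/2 ✓
b·c²: 2/3·1/4 + 1/6·1 = 1/3 ✓
b·Ac: 1/6·1 = 1/6 ✓; 3 stages ⇒ order 3.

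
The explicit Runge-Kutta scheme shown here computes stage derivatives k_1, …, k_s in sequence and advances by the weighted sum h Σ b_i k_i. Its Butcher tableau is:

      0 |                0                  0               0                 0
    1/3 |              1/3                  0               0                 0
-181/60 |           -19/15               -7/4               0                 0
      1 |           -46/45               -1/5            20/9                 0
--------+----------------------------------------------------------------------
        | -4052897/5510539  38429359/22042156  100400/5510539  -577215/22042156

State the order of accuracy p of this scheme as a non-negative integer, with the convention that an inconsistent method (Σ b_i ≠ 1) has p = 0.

b = (-4052897/5510539, 38429359/22042156, 100400/5510539, -577215/22042156)
c = (0, 1/3, -181/60, 1)
Ac = (0, 0, -7/12, -914/135)
Σ b_i: (-4052897/5510539)·1 + 38429359/22042156·1 + 100400/5510539·1 + (-577215/22042156)·1 = 1 ✓
b·c: 38429359/22042156·1/3 + 100400/5510539·(-181/60) + (-577215/22042156)·1 = 1/2 ✓
b·c²: 38429359/22042156·1/9 + 100400/5510539·32761/3600 + (-577215/22042156)·1 = 1/3 ✓
b·Ac: 100400/5510539·(-7/12) + (-577215/22042156)·(-914/135) = 1/6 ✓
b·c³: 38429359/22042156·1/27 + 100400/5510539·(-5929741/216000) + (-577215/22042156)·1 = -152682469/330632340 ≠ 1/4 ⇒ order 3.
b·(c∘Ac): 100400/5510539·1267/720 + (-577215/22042156)·(-914/135) = 20765987/99189702 ≠ 1/8
b·Ac²: 100400/5510539·(-7/36) + (-577215/22042156)·6545/324 = -422574775/793517616 ≠ 1/12
b·A²c: (-577215/22042156)·(-35/27) = 2244725/66126468 ≠ 1/24

3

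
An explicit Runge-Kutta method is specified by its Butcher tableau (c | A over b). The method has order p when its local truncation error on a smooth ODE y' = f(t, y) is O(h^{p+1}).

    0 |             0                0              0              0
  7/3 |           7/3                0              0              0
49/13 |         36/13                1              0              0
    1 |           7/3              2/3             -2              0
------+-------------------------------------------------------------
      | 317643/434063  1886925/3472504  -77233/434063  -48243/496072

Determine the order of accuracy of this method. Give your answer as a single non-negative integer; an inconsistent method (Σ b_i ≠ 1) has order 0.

b = (317643/434063, 1886925/3472504, -77233/434063, -48243/496072)
c = (0, 7/3, 49/13, 1)
Ac = (0, 0, 7/3, -700/117)
Σ b_i: 317643/434063·1 + 1886925/3472504·1 + (-77233/434063)·1 + (-48243/496072)·1 = 1 ✓
b·c: 1886925/3472504·7/3 + (-77233/434063)·49/13 + (-48243/496072)·1 = 1/2 ✓
b·c²: 1886925/3472504·49/9 + (-77233/434063)·2401/169 + (-48243/496072)·1 = 1/3 ✓
b·Ac: (-77233/434063)·7/3 + (-48243/496072)·(-700/117) = 1/6 ✓
b·c³: 1886925/3472504·343/27 + (-77233/434063)·117649/2197 + (-48243/496072)·1 = -39501221/14510106 ≠ 1/4 ⇒ order 3.
b·(c∘Ac): (-77233/434063)·343/39 + (-48243/496072)·(-700/117) = -365743/372054 ≠ 1/8
b·Ac²: (-77233/434063)·49/9 + (-48243/496072)·(-113092/4563) = 20917295/14510106 ≠ 1/12
b·A²c: (-48243/496072)·(-14/3) = 112567/248036 ≠ 1/24

3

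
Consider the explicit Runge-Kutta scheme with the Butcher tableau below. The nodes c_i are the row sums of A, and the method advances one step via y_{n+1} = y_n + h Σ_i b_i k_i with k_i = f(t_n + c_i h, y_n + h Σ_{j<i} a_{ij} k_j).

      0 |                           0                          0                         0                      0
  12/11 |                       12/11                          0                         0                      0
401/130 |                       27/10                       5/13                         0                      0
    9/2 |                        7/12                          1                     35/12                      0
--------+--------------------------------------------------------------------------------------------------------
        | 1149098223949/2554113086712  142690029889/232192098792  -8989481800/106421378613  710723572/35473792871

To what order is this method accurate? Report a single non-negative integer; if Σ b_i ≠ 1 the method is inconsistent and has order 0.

b = (1149098223949/2554113086712, 142690029889/232192098792, -8989481800/106421378613, 710723572/35473792871)
c = (0, 12/11, 401/130, 9/2)
Ac = (0, 0, 60/143, 34621/3432)
Σ b_i: 1149098223949/2554113086712·1 + 142690029889/232192098792·1 + (-8989481800/106421378613)·1 + 710723572/35473792871·1 = 1 ✓
b·c: 142690029889/232192098792·12/11 + (-8989481800/106421378613)·401/130 + 710723572/35473792871·9/2 = 1/2 ✓
b·c²: 142690029889/232192098792·144/121 + (-8989481800/106421378613)·160801/16900 + 710723572/35473792871·81/4 = 1/3 ✓
b·Ac: (-8989481800/106421378613)·60/143 + 710723572/35473792871·34621/3432 = 1/6 ✓
b·c³: 142690029889/232192098792·1728/1331 + (-8989481800/106421378613)·64481201/2197000 + 710723572/35473792871·729/8 = 21968081021663/152182571416590 ≠ 1/4 ⇒ order 3.
b·(c∘Ac): (-8989481800/106421378613)·2406/1859 + 710723572/35473792871·103863/2288 = 1248934083143/1560846886324 ≠ 1/8
b·Ac²: (-8989481800/106421378613)·720/1573 + 710723572/35473792871·142039087/4907760 = 164718886895837/304365142833180 ≠ 1/12
b·A²c: 710723572/35473792871·175/143 = 9567432700/390211721581 ≠ 1/24

3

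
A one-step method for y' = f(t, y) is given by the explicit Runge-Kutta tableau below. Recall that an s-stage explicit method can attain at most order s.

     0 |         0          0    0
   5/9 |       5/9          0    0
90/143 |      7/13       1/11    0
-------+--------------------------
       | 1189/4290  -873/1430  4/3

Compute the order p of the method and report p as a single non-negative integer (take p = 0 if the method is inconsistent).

b = (1189/4290, -873/1430, 4/3)
c = (0, 5/9, 90/143)
Ac = (0, 0, 5/99)
Σ b_i: 1189/4290·1 + (-873/1430)·1 + 4/3·1 = 1 ✓
b·c: (-873/1430)·5/9 + 4/3·90/143 = 1/2 ✓
b·c²: (-873/1430)·25/81 + 4/3·8100/20449 = 125045/368082 ≠ 1/3 ⇒ order 2.
b·Ac: 4/3·5/99 = 20/297 ≠ 1/6

2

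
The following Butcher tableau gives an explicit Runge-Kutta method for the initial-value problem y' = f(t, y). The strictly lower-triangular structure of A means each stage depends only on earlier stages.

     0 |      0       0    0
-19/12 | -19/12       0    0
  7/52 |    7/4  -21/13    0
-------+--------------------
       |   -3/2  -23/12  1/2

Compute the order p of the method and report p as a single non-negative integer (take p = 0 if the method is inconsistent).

b = (-3/2, -23/12, 1/2)
c = (0, -19/12, 7/52)
Ac = (0, 0, 133/52)
Σ b_i: (-3/2)·1 + (-23/12)·1 + 1/2·1 = -35/12 ≠ 1 ⇒ order 0.

0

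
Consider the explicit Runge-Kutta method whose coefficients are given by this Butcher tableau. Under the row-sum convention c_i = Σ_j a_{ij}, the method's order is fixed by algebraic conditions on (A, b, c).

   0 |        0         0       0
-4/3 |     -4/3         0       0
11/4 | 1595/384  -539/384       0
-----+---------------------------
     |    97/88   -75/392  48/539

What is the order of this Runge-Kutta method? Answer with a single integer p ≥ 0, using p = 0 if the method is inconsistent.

b = (97/88, -75/392, 48/539)
c = (0, -4/3, 11/4)
Ac = (0, 0, 539/288)
Σ b_i: 97/88·1 + (-75/392)·1 + 48/539·1 = 1 ✓
b·c: (-75/392)·(-4/3) + 48/539·11/4 = 1/2 ✓
b·c²: (-75/392)·16/9 + 48/539·121/16 = 1/3 ✓
b·Ac: 48/539·539/288 = 1/6 ✓; 3 stages ⇒ order 3.

3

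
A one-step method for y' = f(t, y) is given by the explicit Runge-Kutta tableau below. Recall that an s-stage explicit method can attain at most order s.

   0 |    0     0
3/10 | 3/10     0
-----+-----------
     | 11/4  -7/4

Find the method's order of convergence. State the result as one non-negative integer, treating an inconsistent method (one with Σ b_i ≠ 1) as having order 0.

b = (11/4, -7/4)
c = (0, 3/10)
Σ b_i: 11/4·1 + (-7/4)·1 = 1 ✓
b·c: (-7/4)·3/10 = -21/40 ≠ 1/2 ⇒ order 1.

1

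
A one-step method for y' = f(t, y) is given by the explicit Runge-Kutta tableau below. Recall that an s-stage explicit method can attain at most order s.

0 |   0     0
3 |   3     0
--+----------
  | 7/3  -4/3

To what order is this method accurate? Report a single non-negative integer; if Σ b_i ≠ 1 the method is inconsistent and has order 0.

1

b = (7/3, -4/3)
c = (0, 3)
Σ b_i: 7/3·1 + (-4/3)·1 = 1 ✓
b·c: (-4/3)·3 = -4 ≠ 1/2 ⇒ order 1.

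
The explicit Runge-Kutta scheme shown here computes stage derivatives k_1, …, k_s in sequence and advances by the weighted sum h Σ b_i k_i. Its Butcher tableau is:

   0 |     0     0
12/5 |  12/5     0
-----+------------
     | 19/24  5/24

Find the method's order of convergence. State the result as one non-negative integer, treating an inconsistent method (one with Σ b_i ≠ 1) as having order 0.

2

b = (19/24, 5/24)
c = (0, 12/5)
Σ b_i: 19/24·1 + 5/24·1 = 1 ✓
b·c: 5/24·12/5 = 1/2 ✓; 2 stages ⇒ order 2.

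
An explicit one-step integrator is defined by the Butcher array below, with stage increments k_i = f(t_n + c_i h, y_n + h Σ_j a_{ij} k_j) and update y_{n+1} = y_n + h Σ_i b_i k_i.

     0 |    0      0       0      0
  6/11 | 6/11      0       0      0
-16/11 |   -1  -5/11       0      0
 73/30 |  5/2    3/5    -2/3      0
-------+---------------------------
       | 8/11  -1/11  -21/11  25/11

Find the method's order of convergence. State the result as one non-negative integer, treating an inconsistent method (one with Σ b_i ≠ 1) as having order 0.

1

b = (8/11, -1/11, -21/11, 25/11)
c = (0, 6/11, -16/11, 73/30)
Ac = (0, 0, -30/121, 214/165)
Σ b_i: 8/11·1 + (-1/11)·1 + (-21/11)·1 + 25/11·1 = 1 ✓
b·c: (-1/11)·6/11 + (-21/11)·(-16/11) + 25/11·73/30 = 545/66 ≠ 1/2 ⇒ order 1.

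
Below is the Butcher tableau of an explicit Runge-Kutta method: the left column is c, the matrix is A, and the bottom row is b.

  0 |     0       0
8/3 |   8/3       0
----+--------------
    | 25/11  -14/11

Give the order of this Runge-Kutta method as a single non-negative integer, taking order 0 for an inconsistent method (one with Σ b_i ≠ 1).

1

b = (25/11, -14/11)
c = (0, 8/3)
Σ b_i: 25/11·1 + (-14/11)·1 = 1 ✓
b·c: (-14/11)·8/3 = -112/33 ≠ 1/2 ⇒ order 1.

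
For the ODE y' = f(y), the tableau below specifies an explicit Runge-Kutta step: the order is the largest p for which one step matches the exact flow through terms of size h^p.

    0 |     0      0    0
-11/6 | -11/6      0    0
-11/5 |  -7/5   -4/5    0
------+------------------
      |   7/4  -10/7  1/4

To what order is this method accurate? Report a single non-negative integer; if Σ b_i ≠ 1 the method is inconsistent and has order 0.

0

b = (7/4, -10/7, 1/4)
c = (0, -11/6, -11/5)
Ac = (0, 0, 22/15)
Σ b_i: 7/4·1 + (-10/7)·1 + 1/4·1 = 4/7 ≠ 1 ⇒ order 0.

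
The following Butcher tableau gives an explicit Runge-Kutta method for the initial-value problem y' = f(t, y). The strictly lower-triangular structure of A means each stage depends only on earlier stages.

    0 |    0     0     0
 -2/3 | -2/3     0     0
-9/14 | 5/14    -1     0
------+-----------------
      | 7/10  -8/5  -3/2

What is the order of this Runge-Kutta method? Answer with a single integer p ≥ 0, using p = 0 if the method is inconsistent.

0

b = (7/10, -8/5, -3/2)
c = (0, -2/3, -9/14)
Ac = (0, 0, 2/3)
Σ b_i: 7/10·1 + (-8/5)·1 + (-3/2)·1 = -12/5 ≠ 1 ⇒ order 0.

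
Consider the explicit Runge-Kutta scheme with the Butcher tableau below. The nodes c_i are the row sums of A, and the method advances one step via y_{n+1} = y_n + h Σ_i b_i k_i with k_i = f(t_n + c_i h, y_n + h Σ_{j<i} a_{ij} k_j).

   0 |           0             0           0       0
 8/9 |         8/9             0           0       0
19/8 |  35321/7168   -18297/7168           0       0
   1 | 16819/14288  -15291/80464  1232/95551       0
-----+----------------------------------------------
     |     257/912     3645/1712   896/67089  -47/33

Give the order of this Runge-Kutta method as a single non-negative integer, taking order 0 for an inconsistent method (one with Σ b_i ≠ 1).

4

b = (257/912, 3645/1712, 896/67089, -47/33)
c = (0, 8/9, 19/8, 1)
Ac = (0, 0, -2033/896, -13/94)
Σ b_i: 257/912·1 + 3645/1712·1 + 896/67089·1 + (-47/33)·1 = 1 ✓
b·c: 3645/1712·8/9 + 896/67089·19/8 + (-47/33)·1 = 1/2 ✓
b·c²: 3645/1712·64/81 + 896/67089·361/64 + (-47/33)·1 = 1/3 ✓
b·Ac: 896/67089·(-2033/896) + (-47/33)·(-13/94) = 1/6 ✓
b·c³: 3645/1712·512/729 + 896/67089·6859/512 + (-47/33)·1 = 1/4 ✓
b·(c∘Ac): 896/67089·(-38627/7168) + (-47/33)·(-13/94) = 1/8 ✓
b·Ac²: 896/67089·(-2033/1008) + (-47/33)·(-131/1692) = 1/12 ✓
b·A²c: (-47/33)·(-11/376) = 1/24 ✓; 4 stages ⇒ order 4.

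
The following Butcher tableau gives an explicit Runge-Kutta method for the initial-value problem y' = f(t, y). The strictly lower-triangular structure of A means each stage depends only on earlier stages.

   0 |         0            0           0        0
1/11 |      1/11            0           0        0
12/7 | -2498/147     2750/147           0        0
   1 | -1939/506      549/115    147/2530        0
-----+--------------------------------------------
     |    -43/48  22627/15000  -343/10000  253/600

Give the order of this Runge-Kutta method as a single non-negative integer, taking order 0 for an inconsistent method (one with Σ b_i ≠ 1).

4

b = (-43/48, 22627/15000, -343/10000, 253/600)
c = (0, 1/11, 12/7, 1)
Ac = (0, 0, 250/147, 135/253)
Σ b_i: (-43/48)·1 + 22627/15000·1 + (-343/10000)·1 + 253/600·1 = 1 ✓
b·c: 22627/15000·1/11 + (-343/10000)·12/7 + 253/600·1 = 1/2 ✓
b·c²: 22627/15000·1/121 + (-343/10000)·144/49 + 253/600·1 = 1/3 ✓
b·Ac: (-343/10000)·250/147 + 253/600·135/253 = 1/6 ✓
b·c³: 22627/15000·1/1331 + (-343/10000)·1728/343 + 253/600·1 = 1/4 ✓
b·(c∘Ac): (-343/10000)·1000/343 + 253/600·135/253 = 1/8 ✓
b·Ac²: (-343/10000)·250/1617 + 253/600·585/2783 = 1/12 ✓
b·A²c: 253/600·25/253 = 1/24 ✓; 4 stages ⇒ order 4.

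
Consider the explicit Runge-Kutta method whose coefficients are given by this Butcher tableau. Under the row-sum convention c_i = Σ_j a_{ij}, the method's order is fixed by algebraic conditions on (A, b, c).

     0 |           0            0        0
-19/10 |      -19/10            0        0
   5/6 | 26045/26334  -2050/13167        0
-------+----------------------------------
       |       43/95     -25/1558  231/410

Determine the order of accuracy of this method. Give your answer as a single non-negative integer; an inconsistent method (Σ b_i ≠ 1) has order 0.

b = (43/95, -25/1558, 231/410)
c = (0, -19/10, 5/6)
Ac = (0, 0, 205/693)
Σ b_i: 43/95·1 + (-25/1558)·1 + 231/410·1 = 1 ✓
b·c: (-25/1558)·(-19/10) + 231/410·5/6 = 1/2 ✓
b·c²: (-25/1558)·361/100 + 231/410·25/36 = 1/3 ✓
b·Ac: 231/410·205/693 = 1/6 ✓; 3 stages ⇒ order 3.

3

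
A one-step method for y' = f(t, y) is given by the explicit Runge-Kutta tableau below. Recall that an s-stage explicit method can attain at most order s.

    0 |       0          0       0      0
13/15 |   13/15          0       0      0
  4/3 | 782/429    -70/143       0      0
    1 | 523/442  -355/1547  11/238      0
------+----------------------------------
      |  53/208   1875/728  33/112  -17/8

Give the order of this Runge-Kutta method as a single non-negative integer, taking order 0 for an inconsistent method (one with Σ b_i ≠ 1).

4

b = (53/208, 1875/728, 33/112, -17/8)
c = (0, 13/15, 4/3, 1)
Ac = (0, 0, -14/33, -7/51)
Σ b_i: 53/208·1 + 1875/728·1 + 33/112·1 + (-17/8)·1 = 1 ✓
b·c: 1875/728·13/15 + 33/112·4/3 + (-17/8)·1 = 1/2 ✓
b·c²: 1875/728·169/225 + 33/112·16/9 + (-17/8)·1 = 1/3 ✓
b·Ac: 33/112·(-14/33) + (-17/8)·(-7/51) = 1/6 ✓
b·c³: 1875/728·2197/3375 + 33/112·64/27 + (-17/8)·1 = 1/4 ✓
b·(c∘Ac): 33/112·(-56/99) + (-17/8)·(-7/51) = 1/8 ✓
b·Ac²: 33/112·(-182/495) + (-17/8)·(-23/255) = 1/12 ✓
b·A²c: (-17/8)·(-1/51) = 1/24 ✓; 4 stages ⇒ order 4.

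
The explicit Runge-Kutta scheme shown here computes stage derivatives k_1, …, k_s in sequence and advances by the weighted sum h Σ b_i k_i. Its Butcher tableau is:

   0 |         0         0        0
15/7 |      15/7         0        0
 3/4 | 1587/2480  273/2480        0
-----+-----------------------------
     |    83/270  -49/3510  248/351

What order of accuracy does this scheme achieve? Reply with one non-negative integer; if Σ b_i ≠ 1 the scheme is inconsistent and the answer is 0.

b = (83/270, -49/3510, 248/351)
c = (0, 15/7, 3/4)
Ac = (0, 0, 117/496)
Σ b_i: 83/270·1 + (-49/3510)·1 + 248/351·1 = 1 ✓
b·c: (-49/3510)·15/7 + 248/351·3/4 = 1/2 ✓
b·c²: (-49/3510)·225/49 + 248/351·9/16 = 1/3 ✓
b·Ac: 248/351·117/496 = 1/6 ✓; 3 stages ⇒ order 3.

3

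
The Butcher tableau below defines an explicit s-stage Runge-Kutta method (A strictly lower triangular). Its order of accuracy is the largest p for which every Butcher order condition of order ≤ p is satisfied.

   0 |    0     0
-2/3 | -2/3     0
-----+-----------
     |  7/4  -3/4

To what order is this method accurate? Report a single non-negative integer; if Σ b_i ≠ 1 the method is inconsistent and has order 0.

2

b = (7/4, -3/4)
c = (0, -2/3)
Σ b_i: 7/4·1 + (-3/4)·1 = 1 ✓
b·c: (-3/4)·(-2/3) = 1/2 ✓; 2 stages ⇒ order 2.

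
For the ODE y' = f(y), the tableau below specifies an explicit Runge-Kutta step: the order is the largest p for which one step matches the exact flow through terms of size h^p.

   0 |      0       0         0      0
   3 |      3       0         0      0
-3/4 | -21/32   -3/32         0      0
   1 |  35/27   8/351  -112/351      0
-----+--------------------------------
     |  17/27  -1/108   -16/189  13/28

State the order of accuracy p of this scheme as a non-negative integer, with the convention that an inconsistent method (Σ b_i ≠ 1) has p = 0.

4

b = (17/27, -1/108, -16/189, 13/28)
c = (0, 3, -3/4, 1)
Ac = (0, 0, -9/32, 4/13)
Σ b_i: 17/27·1 + (-1/108)·1 + (-16/189)·1 + 13/28·1 = 1 ✓
b·c: (-1/108)·3 + (-16/189)·(-3/4) + 13/28·1 = 1/2 ✓
b·c²: (-1/108)·9 + (-16/189)·9/16 + 13/28·1 = 1/3 ✓
b·Ac: (-16/189)·(-9/32) + 13/28·4/13 = 1/6 ✓
b·c³: (-1/108)·27 + (-16/189)·(-27/64) + 13/28·1 = 1/4 ✓
b·(c∘Ac): (-16/189)·27/128 + 13/28·4/13 = 1/8 ✓
b·Ac²: (-16/189)·(-27/32) + 13/28·1/39 = 1/12 ✓
b·A²c: 13/28·7/78 = 1/24 ✓; 4 stages ⇒ order 4.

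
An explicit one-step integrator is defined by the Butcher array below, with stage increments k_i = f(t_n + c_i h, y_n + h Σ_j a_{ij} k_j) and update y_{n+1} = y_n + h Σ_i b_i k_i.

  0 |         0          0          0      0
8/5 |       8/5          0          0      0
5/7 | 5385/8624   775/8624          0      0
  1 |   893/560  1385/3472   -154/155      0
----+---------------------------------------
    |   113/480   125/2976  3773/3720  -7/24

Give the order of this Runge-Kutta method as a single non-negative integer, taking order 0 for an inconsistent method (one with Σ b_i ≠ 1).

b = (113/480, 125/2976, 3773/3720, -7/24)
c = (0, 8/5, 5/7, 1)
Ac = (0, 0, 155/1078, -1/14)
Σ b_i: 113/480·1 + 125/2976·1 + 3773/3720·1 + (-7/24)·1 = 1 ✓
b·c: 125/2976·8/5 + 3773/3720·5/7 + (-7/24)·1 = 1/2 ✓
b·c²: 125/2976·64/25 + 3773/3720·25/49 + (-7/24)·1 = 1/3 ✓
b·Ac: 3773/3720·155/1078 + (-7/24)·(-1/14) = 1/6 ✓
b·c³: 125/2976·512/125 + 3773/3720·125/343 + (-7/24)·1 = 1/4 ✓
b·(c∘Ac): 3773/3720·775/7546 + (-7/24)·(-1/14) = 1/8 ✓
b·Ac²: 3773/3720·124/539 + (-7/24)·18/35 = 1/12 ✓
b·A²c: (-7/24)·(-1/7) = 1/24 ✓; 4 stages ⇒ order 4.

4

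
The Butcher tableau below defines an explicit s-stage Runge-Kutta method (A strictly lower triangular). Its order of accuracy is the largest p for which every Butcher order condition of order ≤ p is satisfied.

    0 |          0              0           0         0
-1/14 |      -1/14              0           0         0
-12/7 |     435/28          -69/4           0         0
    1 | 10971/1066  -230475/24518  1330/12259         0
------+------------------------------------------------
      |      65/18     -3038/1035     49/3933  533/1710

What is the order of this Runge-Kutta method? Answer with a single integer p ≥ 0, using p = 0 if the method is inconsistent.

b = (65/18, -3038/1035, 49/3933, 533/1710)
c = (0, -1/14, -12/7, 1)
Ac = (0, 0, 69/56, 1035/2132)
Σ b_i: 65/18·1 + (-3038/1035)·1 + 49/3933·1 + 533/1710·1 = 1 ✓
b·c: (-3038/1035)·(-1/14) + 49/3933·(-12/7) + 533/1710·1 = 1/2 ✓
b·c²: (-3038/1035)·1/196 + 49/3933·144/49 + 533/1710·1 = 1/3 ✓
b·Ac: 49/3933·69/56 + 533/1710·1035/2132 = 1/6 ✓
b·c³: (-3038/1035)·(-1/2744) + 49/3933·(-1728/343) + 533/1710·1 = 1/4 ✓
b·(c∘Ac): 49/3933·(-207/98) + 533/1710·1035/2132 = 1/8 ✓
b·Ac²: 49/3933·(-69/784) + 533/1710·1155/4264 = 1/12 ✓
b·A²c: 533/1710·285/2132 = 1/24 ✓; 4 stages ⇒ order 4.

4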